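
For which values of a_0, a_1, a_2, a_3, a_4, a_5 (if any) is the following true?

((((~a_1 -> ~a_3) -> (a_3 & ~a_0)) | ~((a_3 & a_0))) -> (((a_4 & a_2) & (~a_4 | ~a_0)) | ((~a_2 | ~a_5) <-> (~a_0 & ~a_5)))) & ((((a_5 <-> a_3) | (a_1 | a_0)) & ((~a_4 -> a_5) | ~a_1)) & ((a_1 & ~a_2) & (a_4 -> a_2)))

a_0=T; a_1=T; a_2=F; a_3=T; a_4=F; a_5=T

  (((~a_1 -> ~a_3) -> (a_3 & ~a_0)) | ~((a_3 & a_0))) -> (((a_4 & a_2) & (~a_4 | ~a_0)) | ((~a_2 | ~a_5) <-> (~a_0 & ~a_5))) = True
    ((~a_1 -> ~a_3) -> (a_3 & ~a_0)) | ~((a_3 & a_0)) = False
      (~a_1 -> ~a_3) -> (a_3 & ~a_0) = False
        ~a_1 -> ~a_3 = True
          ~a_1 = False
          ~a_3 = False
        a_3 & ~a_0 = False
          ~a_0 = False
      ~((a_3 & a_0)) = False
        a_3 & a_0 = True
    ((a_4 & a_2) & (~a_4 | ~a_0)) | ((~a_2 | ~a_5) <-> (~a_0 & ~a_5)) = False
      (a_4 & a_2) & (~a_4 | ~a_0) = False
        a_4 & a_2 = False
        ~a_4 | ~a_0 = True
          ~a_4 = True
          ~a_0 = False
      (~a_2 | ~a_5) <-> (~a_0 & ~a_5) = False
        ~a_2 | ~a_5 = True
          ~a_2 = True
          ~a_5 = False
        ~a_0 & ~a_5 = False
          ~a_0 = False
          ~a_5 = False
  (((a_5 <-> a_3) | (a_1 | a_0)) & ((~a_4 -> a_5) | ~a_1)) & ((a_1 & ~a_2) & (a_4 -> a_2)) = True
    ((a_5 <-> a_3) | (a_1 | a_0)) & ((~a_4 -> a_5) | ~a_1) = True
      (a_5 <-> a_3) | (a_1 | a_0) = True
        a_5 <-> a_3 = True
        a_1 | a_0 = True
      (~a_4 -> a_5) | ~a_1 = True
        ~a_4 -> a_5 = True
          ~a_4 = True
        ~a_1 = False
    (a_1 & ~a_2) & (a_4 -> a_2) = True
      a_1 & ~a_2 = True
        ~a_2 = True
      a_4 -> a_2 = True
Both conjuncts True, so the formula holds.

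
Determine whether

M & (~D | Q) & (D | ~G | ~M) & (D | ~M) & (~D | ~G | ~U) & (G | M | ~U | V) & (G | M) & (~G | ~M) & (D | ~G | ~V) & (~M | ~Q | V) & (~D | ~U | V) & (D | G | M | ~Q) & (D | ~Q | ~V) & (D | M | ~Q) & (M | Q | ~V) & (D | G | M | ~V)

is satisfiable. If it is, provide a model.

U=F, G=F, D=T, Q=T, M=T, V=T

Unit clause (M) forces M = True.
In (D | ~M) only D is left, so D = True.
In (~G | ~M) only ~G is left, so G = False.
In (~D | Q) only Q is left, so Q = True.
In (~M | ~Q | V) only V is left, so V = True.
Set U = False.
All clauses satisfied.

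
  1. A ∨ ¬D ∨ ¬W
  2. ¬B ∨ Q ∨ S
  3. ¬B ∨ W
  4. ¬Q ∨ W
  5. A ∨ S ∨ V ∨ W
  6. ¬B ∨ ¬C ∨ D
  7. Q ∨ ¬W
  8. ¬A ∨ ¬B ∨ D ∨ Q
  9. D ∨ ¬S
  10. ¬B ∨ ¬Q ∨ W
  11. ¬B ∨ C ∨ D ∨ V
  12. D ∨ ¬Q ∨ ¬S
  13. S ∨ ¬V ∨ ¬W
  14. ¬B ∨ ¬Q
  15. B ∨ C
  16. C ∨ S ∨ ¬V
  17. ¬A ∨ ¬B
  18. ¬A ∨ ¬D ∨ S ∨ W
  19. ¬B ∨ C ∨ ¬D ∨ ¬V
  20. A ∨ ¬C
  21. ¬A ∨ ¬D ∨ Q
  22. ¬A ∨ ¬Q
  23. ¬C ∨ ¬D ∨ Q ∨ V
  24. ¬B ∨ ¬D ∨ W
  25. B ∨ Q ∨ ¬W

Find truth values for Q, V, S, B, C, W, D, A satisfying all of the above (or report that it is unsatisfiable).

Q = False, V = True, S = False, B = False, C = True, W = False, D = False, A = True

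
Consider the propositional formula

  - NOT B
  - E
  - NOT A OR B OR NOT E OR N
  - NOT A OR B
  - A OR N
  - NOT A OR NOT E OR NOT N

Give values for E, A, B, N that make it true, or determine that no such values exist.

E=T, A=F, B=F, N=T

Unit clause (NOT B) forces B = False.
Unit clause (E) forces E = True.
In (NOT A OR B) only NOT A is left, so A = False.
In (A OR N) only N is left, so N = True.
All clauses satisfied.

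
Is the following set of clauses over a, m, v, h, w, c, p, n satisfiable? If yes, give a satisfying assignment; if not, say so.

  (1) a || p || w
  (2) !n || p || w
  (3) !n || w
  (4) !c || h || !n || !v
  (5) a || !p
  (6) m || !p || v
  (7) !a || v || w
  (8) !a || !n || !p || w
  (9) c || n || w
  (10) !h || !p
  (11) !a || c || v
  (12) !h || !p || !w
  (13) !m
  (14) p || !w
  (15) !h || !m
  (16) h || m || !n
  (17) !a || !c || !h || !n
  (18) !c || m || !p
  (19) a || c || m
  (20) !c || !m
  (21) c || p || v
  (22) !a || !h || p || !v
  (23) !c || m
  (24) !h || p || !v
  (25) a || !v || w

Unit clause (!m) forces m = False.
In (!c || m) only !c is left, so c = False.
In (a || c || m) only a is left, so a = True.
In (!a || c || v) only v is left, so v = True.
Try h = True:
  (!h || !p) forces p = False.
  clause (!a || !h || p || !v) is falsified — backtrack.
So h = False.
  then (h || m || !n) forces n = False.
  then (c || n || w) forces w = True.
  then (p || !w) forces p = True.
All clauses satisfied.

a: True, m: False, v: True, h: False, w: True, c: False, p: True, n: False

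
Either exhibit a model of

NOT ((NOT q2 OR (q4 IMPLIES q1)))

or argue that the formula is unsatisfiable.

q1=F; q2=T; q4=T

  NOT ((NOT q2 OR (q4 IMPLIES q1))) = True
    NOT q2 OR (q4 IMPLIES q1) = False
      NOT q2 = False
      q4 IMPLIES q1 = False
The formula evaluates to True.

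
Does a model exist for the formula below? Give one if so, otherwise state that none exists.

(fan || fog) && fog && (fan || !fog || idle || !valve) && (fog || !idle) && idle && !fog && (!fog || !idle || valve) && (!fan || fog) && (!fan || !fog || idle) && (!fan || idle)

Case fog = True:
  Clause (!fog) is falsified — contradiction.
Case fog = False:
  Clause (fog) is falsified — contradiction.
Both cases fail, so the formula is unsatisfiable.

The formula is unsatisfiable.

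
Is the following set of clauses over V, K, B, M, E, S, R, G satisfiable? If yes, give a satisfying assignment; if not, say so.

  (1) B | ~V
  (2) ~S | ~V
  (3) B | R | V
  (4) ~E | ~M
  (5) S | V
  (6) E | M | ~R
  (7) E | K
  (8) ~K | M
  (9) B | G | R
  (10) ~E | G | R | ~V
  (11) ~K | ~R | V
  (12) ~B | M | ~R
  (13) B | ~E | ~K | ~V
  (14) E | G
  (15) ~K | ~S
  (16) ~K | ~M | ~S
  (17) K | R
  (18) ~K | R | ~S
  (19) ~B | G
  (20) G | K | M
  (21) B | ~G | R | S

Set V = False.
  then (S | V) forces S = True.
  then (~K | ~S) forces K = False.
  then (K | R) forces R = True.
  then (E | K) forces E = True.
  then (~E | ~M) forces M = False.
  then (~B | M | ~R) forces B = False.
  then (G | K | M) forces G = True.
All clauses satisfied.

V=F, K=F, B=F, M=F, E=T, S=T, R=T, G=T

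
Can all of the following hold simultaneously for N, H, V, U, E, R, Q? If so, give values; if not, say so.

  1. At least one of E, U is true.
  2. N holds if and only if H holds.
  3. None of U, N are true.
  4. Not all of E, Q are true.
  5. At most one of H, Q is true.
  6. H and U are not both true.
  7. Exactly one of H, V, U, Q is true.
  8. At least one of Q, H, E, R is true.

N: False; H: False; V: True; U: False; E: True; R: False; Q: False

  (1) {E, U}: 1 true — at least one ✓
  (2) N=F, H=F — same ✓
  (3) {U, N}: 0 true — none ✓
  (4) {E, Q}: 1/2 true — not all ✓
  (5) {H, Q}: 0 true — at most one ✓
  (6) H=F, U=F — not both ✓
  (7) {H, V, U, Q}: 1 true — exactly one ✓
  (8) {Q, H, E, R}: 1 true — at least one ✓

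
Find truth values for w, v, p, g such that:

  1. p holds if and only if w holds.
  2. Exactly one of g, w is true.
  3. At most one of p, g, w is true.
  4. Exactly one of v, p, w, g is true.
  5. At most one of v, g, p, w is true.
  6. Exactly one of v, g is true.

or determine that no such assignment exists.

w = False, v = False, p = False, g = True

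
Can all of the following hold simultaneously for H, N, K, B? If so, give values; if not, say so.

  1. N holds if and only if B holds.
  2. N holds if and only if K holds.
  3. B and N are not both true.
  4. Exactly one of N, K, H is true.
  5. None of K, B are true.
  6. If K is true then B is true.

H: True, N: False, K: False, B: False

  (1) N=F, B=F — same ✓
  (2) N=F, K=F — same ✓
  (3) B=F, N=F — not both ✓
  (4) {N, K, H}: 1 true — exactly one ✓
  (5) {K, B}: 0 true — none ✓
  (6) K=F ⇒ B: vacuous ✓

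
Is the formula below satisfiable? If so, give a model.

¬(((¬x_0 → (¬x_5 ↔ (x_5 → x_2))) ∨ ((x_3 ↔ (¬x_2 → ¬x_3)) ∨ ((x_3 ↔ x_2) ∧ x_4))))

x_0 = False; x_2 = True; x_3 = False; x_4 = False; x_5 = True

  ¬(((¬x_0 → (¬x_5 ↔ (x_5 → x_2))) ∨ ((x_3 ↔ (¬x_2 → ¬x_3)) ∨ ((x_3 ↔ x_2) ∧ x_4)))) = True
    (¬x_0 → (¬x_5 ↔ (x_5 → x_2))) ∨ ((x_3 ↔ (¬x_2 → ¬x_3)) ∨ ((x_3 ↔ x_2) ∧ x_4)) = False
      ¬x_0 → (¬x_5 ↔ (x_5 → x_2)) = False
        ¬x_0 = True
        ¬x_5 ↔ (x_5 → x_2) = False
          ¬x_5 = False
          x_5 → x_2 = True
      (x_3 ↔ (¬x_2 → ¬x_3)) ∨ ((x_3 ↔ x_2) ∧ x_4) = False
        x_3 ↔ (¬x_2 → ¬x_3) = False
          ¬x_2 → ¬x_3 = True
            ¬x_2 = False
            ¬x_3 = True
        (x_3 ↔ x_2) ∧ x_4 = False
          x_3 ↔ x_2 = False
The formula evaluates to True.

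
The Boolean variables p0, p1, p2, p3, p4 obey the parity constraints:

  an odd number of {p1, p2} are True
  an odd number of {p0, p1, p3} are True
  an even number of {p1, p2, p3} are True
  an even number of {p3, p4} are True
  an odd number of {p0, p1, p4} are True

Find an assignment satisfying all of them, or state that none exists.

p0 = False, p1 = False, p2 = True, p3 = True, p4 = True

{p1, p2}: 1 true → odd ✓
{p0, p1, p3}: 1 true → odd ✓
{p1, p2, p3}: 2 true → even ✓
{p3, p4}: 2 true → even ✓
{p0, p1, p4}: 1 true → odd ✓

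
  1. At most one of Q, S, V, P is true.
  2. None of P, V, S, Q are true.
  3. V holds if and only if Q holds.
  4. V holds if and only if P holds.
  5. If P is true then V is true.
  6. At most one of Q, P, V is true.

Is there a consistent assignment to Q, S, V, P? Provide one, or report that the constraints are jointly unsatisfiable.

Q = False, S = False, V = False, P = False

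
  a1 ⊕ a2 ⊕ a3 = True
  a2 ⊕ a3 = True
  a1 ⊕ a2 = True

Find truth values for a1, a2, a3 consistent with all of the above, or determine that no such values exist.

a1: False, a2: True, a3: False

a1 ⊕ a2 ⊕ a3 = F ⊕ T ⊕ F = True ✓
a2 ⊕ a3 = T ⊕ F = True ✓
a1 ⊕ a2 = F ⊕ T = True ✓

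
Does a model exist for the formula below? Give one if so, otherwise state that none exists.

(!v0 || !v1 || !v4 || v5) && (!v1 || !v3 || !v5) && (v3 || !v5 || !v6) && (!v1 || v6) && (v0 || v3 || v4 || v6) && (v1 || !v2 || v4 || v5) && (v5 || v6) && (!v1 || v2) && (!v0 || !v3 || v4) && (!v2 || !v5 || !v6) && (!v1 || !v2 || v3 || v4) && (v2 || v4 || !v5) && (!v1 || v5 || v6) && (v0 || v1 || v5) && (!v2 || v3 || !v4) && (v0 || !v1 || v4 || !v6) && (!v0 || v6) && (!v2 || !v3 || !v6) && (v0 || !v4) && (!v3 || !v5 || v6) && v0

v0 = True; v1 = False; v2 = False; v3 = True; v4 = True; v5 = True; v6 = True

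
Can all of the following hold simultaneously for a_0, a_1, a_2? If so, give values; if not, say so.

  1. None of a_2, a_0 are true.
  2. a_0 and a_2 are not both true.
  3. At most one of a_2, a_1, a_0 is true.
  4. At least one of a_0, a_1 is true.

a_0 = False, a_1 = True, a_2 = False

  (1) {a_2, a_0}: 0 true — none ✓
  (2) a_0=F, a_2=F — not both ✓
  (3) {a_2, a_1, a_0}: 1 true — at most one ✓
  (4) {a_0, a_1}: 1 true — at least one ✓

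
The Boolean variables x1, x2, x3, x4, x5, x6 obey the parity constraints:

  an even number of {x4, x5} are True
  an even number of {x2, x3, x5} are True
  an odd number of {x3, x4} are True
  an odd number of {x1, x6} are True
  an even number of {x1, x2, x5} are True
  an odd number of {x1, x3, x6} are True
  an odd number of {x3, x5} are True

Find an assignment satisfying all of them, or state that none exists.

x1 = False, x2 = True, x3 = False, x4 = True, x5 = True, x6 = True

{x4, x5}: 2 true → even ✓
{x2, x3, x5}: 2 true → even ✓
{x3, x4}: 1 true → odd ✓
{x1, x6}: 1 true → odd ✓
{x1, x2, x5}: 2 true → even ✓
{x1, x3, x6}: 1 true → odd ✓
{x3, x5}: 1 true → odd ✓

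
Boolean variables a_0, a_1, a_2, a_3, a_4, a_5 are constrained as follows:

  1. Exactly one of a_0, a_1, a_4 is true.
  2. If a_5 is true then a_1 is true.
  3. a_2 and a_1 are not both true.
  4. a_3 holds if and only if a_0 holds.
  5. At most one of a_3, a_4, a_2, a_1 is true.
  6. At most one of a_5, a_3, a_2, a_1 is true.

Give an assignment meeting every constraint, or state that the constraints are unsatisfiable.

a_0 = True, a_1 = False, a_2 = False, a_3 = True, a_4 = False, a_5 = False

  (1) {a_0, a_1, a_4}: 1 true — exactly one ✓
  (2) a_5=F ⇒ a_1: vacuous ✓
  (3) a_2=F, a_1=F — not both ✓
  (4) a_3=T, a_0=T — same ✓
  (5) {a_3, a_4, a_2, a_1}: 1 true — at most one ✓
  (6) {a_5, a_3, a_2, a_1}: 1 true — at most one ✓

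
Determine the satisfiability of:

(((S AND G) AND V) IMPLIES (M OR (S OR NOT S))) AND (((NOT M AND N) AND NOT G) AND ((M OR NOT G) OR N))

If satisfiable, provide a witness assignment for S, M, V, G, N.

S: True; M: False; V: False; G: False; N: True

  ((S AND G) AND V) IMPLIES (M OR (S OR NOT S)) = True
    (S AND G) AND V = False
      S AND G = False
    M OR (S OR NOT S) = True
      S OR NOT S = True
        NOT S = False
  ((NOT M AND N) AND NOT G) AND ((M OR NOT G) OR N) = True
    (NOT M AND N) AND NOT G = True
      NOT M AND N = True
        NOT M = True
      NOT G = True
    (M OR NOT G) OR N = True
      M OR NOT G = True
        NOT G = True
Both conjuncts True, so the formula holds.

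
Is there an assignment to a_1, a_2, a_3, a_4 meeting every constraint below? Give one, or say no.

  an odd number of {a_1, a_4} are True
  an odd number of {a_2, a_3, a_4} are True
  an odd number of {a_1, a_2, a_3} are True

No satisfying assignment exists.

Adding constraints 1, 2, 3 mod 2: every variable appears an even number of times on the left, so the left side is 0.
But the right sides sum to 1 (mod 2). 0 ≠ 1 — the system is inconsistent.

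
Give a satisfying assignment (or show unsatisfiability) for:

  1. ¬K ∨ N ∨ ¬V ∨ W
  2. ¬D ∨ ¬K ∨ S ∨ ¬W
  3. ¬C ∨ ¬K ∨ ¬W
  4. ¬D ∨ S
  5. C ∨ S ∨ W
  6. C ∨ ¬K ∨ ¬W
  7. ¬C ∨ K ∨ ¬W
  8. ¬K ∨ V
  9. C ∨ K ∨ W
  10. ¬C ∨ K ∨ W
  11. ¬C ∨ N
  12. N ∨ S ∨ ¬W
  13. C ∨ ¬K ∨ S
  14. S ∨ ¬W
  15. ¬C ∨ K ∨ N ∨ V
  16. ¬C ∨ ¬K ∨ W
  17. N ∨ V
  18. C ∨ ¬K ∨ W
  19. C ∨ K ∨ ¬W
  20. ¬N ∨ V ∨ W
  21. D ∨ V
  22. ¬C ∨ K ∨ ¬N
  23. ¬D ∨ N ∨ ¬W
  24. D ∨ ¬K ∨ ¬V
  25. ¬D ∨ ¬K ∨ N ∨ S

Case C = True:
  (¬C ∨ N) forces N = True.
  (¬C ∨ K ∨ ¬N) forces K = True.
  (¬C ∨ ¬K ∨ ¬W) forces W = False.
  Clause (¬C ∨ ¬K ∨ W) is falsified — contradiction.
Case C = False:
  If W = True:
    (C ∨ ¬K ∨ ¬W) forces K = False.
    clause (C ∨ K ∨ ¬W) is falsified.
  If W = False:
    (C ∨ S ∨ W) forces S = True.
    (C ∨ K ∨ W) forces K = True.
    clause (C ∨ ¬K ∨ W) is falsified.
  Every sub-case reaches a contradiction.
Both cases fail, so the formula is unsatisfiable.

No satisfying assignment exists.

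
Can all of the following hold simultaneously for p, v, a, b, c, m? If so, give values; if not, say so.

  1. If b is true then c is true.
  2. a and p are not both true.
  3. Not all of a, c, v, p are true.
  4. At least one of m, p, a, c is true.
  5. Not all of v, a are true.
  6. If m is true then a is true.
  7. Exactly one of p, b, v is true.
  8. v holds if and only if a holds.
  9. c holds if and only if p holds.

p=T; v=F; a=F; b=F; c=T; m=F

  (1) b=F ⇒ c: vacuous ✓
  (2) a=F, p=T — not both ✓
  (3) {a, c, v, p}: 2/4 true — not all ✓
  (4) {m, p, a, c}: 2 true — at least one ✓
  (5) {v, a}: 0/2 true — not all ✓
  (6) m=F ⇒ a: vacuous ✓
  (7) {p, b, v}: 1 true — exactly one ✓
  (8) v=F, a=F — same ✓
  (9) c=T, p=T — same ✓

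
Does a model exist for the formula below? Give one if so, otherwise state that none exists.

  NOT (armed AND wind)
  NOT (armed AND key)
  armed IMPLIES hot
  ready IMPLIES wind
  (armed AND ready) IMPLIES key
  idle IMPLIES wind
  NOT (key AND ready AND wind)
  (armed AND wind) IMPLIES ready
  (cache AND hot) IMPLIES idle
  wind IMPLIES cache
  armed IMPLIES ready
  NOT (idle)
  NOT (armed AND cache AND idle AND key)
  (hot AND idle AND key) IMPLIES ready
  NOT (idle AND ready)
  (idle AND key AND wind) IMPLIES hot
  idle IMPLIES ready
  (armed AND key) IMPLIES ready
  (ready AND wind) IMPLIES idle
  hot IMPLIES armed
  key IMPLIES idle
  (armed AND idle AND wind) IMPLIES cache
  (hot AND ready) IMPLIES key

Unit clause (NOT idle) forces idle = False.
In (idle OR NOT key) only NOT key is left, so key = False.
Set cache = True.
  then (NOT cache OR NOT hot OR idle) forces hot = False.
  then (NOT armed OR hot) forces armed = False.
Try ready = True:
  (idle OR NOT ready OR NOT wind) forces wind = False.
  clause (NOT ready OR wind) is falsified — backtrack.
So ready = False.
Set wind = True.
All clauses satisfied.

cache = True, ready = False, key = False, hot = False, idle = False, armed = False, wind = True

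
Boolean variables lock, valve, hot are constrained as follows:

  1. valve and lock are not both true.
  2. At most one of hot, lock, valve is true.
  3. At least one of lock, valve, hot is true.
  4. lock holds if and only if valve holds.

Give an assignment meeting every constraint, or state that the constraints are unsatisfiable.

lock=F, valve=F, hot=T

  (1) valve=F, lock=F — not both ✓
  (2) {hot, lock, valve}: 1 true — at most one ✓
  (3) {lock, valve, hot}: 1 true — at least one ✓
  (4) lock=F, valve=F — same ✓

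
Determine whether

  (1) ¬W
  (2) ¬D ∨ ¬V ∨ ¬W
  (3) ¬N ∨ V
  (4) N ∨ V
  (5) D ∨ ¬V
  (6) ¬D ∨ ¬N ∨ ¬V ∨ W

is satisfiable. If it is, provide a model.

N=F; D=T; V=T; W=F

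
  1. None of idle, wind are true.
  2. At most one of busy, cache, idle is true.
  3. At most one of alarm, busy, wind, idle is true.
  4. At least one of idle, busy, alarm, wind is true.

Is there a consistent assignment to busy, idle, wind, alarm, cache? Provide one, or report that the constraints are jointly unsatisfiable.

busy = False, idle = False, wind = False, alarm = True, cache = False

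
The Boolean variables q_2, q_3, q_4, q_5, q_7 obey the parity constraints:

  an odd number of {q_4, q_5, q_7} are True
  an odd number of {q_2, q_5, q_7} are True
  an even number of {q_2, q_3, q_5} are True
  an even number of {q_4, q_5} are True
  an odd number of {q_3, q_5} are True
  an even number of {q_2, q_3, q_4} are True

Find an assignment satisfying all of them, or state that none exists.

q_2: True, q_3: False, q_4: True, q_5: True, q_7: True

{q_4, q_5, q_7}: 3 true → odd ✓
{q_2, q_5, q_7}: 3 true → odd ✓
{q_2, q_3, q_5}: 2 true → even ✓
{q_4, q_5}: 2 true → even ✓
{q_3, q_5}: 1 true → odd ✓
{q_2, q_3, q_4}: 2 true → even ✓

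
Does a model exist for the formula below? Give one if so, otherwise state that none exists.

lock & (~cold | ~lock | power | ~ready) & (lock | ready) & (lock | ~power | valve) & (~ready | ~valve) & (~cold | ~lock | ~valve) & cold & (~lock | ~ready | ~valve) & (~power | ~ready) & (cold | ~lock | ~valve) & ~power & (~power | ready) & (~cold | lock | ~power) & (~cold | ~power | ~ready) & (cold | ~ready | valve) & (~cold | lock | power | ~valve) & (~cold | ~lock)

Unsatisfiable — no assignment works.

Case cold = True:
  (lock) forces lock = True.
  Clause (~cold | ~lock) is falsified — contradiction.
Case cold = False:
  Clause (cold) is falsified — contradiction.
Both cases fail, so the formula is unsatisfiable.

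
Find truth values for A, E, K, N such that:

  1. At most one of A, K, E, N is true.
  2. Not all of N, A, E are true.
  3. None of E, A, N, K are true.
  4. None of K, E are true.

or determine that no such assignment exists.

A = False, E = False, K = False, N = False

  (1) {A, K, E, N}: 0 true — at most one ✓
  (2) {N, A, E}: 0/3 true — not all ✓
  (3) {E, A, N, K}: 0 true — none ✓
  (4) {K, E}: 0 true — none ✓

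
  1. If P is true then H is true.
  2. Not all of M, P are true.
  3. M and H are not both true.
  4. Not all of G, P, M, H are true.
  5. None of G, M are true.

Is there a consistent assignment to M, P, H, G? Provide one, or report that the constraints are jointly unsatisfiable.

M=F, P=F, H=F, G=F

  (1) P=F ⇒ H: vacuous ✓
  (2) {M, P}: 0/2 true — not all ✓
  (3) M=F, H=F — not both ✓
  (4) {G, P, M, H}: 0/4 true — not all ✓
  (5) {G, M}: 0 true — none ✓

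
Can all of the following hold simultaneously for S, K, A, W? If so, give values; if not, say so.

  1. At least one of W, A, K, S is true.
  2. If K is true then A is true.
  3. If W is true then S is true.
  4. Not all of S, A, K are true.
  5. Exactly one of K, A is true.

S = False, K = False, A = True, W = False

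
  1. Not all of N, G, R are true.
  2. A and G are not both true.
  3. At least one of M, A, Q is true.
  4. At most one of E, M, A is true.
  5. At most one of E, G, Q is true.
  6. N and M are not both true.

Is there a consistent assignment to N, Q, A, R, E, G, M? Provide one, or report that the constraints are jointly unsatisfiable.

N = False; Q = True; A = True; R = True; E = False; G = False; M = False

  (1) {N, G, R}: 1/3 true — not all ✓
  (2) A=T, G=F — not both ✓
  (3) {M, A, Q}: 2 true — at least one ✓
  (4) {E, M, A}: 1 true — at most one ✓
  (5) {E, G, Q}: 1 true — at most one ✓
  (6) N=F, M=F — not both ✓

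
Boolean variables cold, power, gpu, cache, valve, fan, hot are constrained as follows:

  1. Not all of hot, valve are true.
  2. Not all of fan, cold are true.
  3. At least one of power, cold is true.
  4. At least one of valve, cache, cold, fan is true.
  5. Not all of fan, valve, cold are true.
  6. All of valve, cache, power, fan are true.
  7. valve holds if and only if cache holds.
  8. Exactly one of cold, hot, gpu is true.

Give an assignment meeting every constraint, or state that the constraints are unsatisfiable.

cold = False, power = True, gpu = True, cache = True, valve = True, fan = True, hot = False

  (1) {hot, valve}: 1/2 true — not all ✓
  (2) {fan, cold}: 1/2 true — not all ✓
  (3) {power, cold}: 1 true — at least one ✓
  (4) {valve, cache, cold, fan}: 3 true — at least one ✓
  (5) {fan, valve, cold}: 2/3 true — not all ✓
  (6) {valve, cache, power, fan}: all 4 true ✓
  (7) valve=T, cache=T — same ✓
  (8) {cold, hot, gpu}: 1 true — exactly one ✓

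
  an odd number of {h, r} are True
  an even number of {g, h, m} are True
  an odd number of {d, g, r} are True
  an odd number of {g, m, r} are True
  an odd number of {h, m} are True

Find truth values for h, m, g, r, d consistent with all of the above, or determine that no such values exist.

h = False, m = True, g = True, r = True, d = True

{h, r}: 1 true → odd ✓
{g, h, m}: 2 true → even ✓
{d, g, r}: 3 true → odd ✓
{g, m, r}: 3 true → odd ✓
{h, m}: 1 true → odd ✓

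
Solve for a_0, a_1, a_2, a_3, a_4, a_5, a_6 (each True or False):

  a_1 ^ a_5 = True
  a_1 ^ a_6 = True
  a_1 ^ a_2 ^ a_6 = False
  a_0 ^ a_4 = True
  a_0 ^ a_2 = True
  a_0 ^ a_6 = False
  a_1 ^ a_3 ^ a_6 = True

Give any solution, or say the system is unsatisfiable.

a_0=F, a_1=T, a_2=T, a_3=F, a_4=T, a_5=F, a_6=F

a_1 ^ a_5 = T ^ F = True ✓
a_1 ^ a_6 = T ^ F = True ✓
a_1 ^ a_2 ^ a_6 = T ^ T ^ F = False ✓
a_0 ^ a_4 = F ^ T = True ✓
a_0 ^ a_2 = F ^ T = True ✓
a_0 ^ a_6 = F ^ F = False ✓
a_1 ^ a_3 ^ a_6 = T ^ F ^ F = True ✓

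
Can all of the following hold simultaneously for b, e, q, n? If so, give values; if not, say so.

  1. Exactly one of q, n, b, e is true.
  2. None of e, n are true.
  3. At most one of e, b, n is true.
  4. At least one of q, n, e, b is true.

b: False; e: False; q: True; n: False

  (1) {q, n, b, e}: 1 true — exactly one ✓
  (2) {e, n}: 0 true — none ✓
  (3) {e, b, n}: 0 true — at most one ✓
  (4) {q, n, e, b}: 1 true — at least one ✓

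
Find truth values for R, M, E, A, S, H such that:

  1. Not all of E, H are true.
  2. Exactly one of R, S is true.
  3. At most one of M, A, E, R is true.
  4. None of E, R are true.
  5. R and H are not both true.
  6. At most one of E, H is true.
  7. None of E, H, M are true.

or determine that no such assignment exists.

R=F; M=F; E=F; A=F; S=T; H=F

  (1) {E, H}: 0/2 true — not all ✓
  (2) {R, S}: 1 true — exactly one ✓
  (3) {M, A, E, R}: 0 true — at most one ✓
  (4) {E, R}: 0 true — none ✓
  (5) R=F, H=F — not both ✓
  (6) {E, H}: 0 true — at most one ✓
  (7) {E, H, M}: 0 true — none ✓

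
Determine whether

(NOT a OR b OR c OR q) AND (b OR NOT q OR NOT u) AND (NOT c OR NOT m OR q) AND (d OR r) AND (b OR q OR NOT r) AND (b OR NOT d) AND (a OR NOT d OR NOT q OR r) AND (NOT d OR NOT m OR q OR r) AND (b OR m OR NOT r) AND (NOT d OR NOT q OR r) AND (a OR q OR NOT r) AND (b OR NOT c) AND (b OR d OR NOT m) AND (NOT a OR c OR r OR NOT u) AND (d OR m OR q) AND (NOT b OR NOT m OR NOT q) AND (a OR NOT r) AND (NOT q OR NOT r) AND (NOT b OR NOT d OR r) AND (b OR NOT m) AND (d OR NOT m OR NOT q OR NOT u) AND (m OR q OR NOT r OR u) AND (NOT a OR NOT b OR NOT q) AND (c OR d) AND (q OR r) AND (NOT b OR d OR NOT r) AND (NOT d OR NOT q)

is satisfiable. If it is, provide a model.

q = False, u = True, m = False, c = True, d = True, b = True, r = True, a = True

Try q = True:
  (NOT q OR NOT r) forces r = False.
  (d OR r) forces d = True.
  clause (NOT d OR NOT q OR r) is falsified — backtrack.
So q = False.
  then (q OR r) forces r = True.
  then (b OR q OR NOT r) forces b = True.
  then (a OR q OR NOT r) forces a = True.
  then (NOT b OR d OR NOT r) forces d = True.
Set u = True.
Set m = False.
Set c = True.
All clauses satisfied.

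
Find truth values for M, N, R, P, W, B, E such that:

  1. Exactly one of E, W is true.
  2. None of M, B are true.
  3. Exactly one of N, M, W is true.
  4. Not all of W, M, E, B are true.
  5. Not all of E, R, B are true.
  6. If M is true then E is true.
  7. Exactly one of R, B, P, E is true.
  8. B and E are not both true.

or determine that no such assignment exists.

M: False, N: False, R: False, P: True, W: True, B: False, E: False

  (1) {E, W}: 1 true — exactly one ✓
  (2) {M, B}: 0 true — none ✓
  (3) {N, M, W}: 1 true — exactly one ✓
  (4) {W, M, E, B}: 1/4 true — not all ✓
  (5) {E, R, B}: 0/3 true — not all ✓
  (6) M=F ⇒ E: vacuous ✓
  (7) {R, B, P, E}: 1 true — exactly one ✓
  (8) B=F, E=F — not both ✓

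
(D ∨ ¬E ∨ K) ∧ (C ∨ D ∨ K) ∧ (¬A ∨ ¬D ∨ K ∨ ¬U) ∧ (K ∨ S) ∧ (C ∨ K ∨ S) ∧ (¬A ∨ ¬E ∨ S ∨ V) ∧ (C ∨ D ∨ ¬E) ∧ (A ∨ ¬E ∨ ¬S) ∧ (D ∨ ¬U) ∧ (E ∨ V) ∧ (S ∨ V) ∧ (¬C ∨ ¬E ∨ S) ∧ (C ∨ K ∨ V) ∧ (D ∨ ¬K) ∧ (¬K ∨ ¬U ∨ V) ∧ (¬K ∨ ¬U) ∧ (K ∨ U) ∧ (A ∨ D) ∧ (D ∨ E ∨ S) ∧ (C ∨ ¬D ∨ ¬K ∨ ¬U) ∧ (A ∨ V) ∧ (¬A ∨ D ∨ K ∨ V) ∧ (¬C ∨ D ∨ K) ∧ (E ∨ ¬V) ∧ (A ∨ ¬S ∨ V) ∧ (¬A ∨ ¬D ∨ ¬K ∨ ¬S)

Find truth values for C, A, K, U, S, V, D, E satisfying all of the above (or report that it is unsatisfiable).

Set C = False.
Set A = True.
Try K = False:
  (C ∨ D ∨ K) forces D = True.
  (¬A ∨ ¬D ∨ K ∨ ¬U) forces U = False.
  clause (K ∨ U) is falsified — backtrack.
So K = True.
  then (D ∨ ¬K) forces D = True.
  then (¬K ∨ ¬U) forces U = False.
  then (¬A ∨ ¬D ∨ ¬K ∨ ¬S) forces S = False.
  then (S ∨ V) forces V = True.
  then (E ∨ ¬V) forces E = True.
All clauses satisfied.

C: False, A: True, K: True, U: False, S: False, V: True, D: True, E: True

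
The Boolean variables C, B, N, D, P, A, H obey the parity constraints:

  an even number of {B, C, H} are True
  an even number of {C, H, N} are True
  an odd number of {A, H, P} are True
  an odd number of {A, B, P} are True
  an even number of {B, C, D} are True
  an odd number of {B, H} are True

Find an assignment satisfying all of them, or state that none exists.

Unsatisfiable — no assignment works.

Adding constraints 3, 4, 6 mod 2: every variable appears an even number of times on the left, so the left side is 0.
But the right sides sum to 1 (mod 2). 0 ≠ 1 — the system is inconsistent.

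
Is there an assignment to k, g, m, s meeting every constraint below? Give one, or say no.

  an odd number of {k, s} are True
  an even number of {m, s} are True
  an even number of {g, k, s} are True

k = False, g = True, m = True, s = True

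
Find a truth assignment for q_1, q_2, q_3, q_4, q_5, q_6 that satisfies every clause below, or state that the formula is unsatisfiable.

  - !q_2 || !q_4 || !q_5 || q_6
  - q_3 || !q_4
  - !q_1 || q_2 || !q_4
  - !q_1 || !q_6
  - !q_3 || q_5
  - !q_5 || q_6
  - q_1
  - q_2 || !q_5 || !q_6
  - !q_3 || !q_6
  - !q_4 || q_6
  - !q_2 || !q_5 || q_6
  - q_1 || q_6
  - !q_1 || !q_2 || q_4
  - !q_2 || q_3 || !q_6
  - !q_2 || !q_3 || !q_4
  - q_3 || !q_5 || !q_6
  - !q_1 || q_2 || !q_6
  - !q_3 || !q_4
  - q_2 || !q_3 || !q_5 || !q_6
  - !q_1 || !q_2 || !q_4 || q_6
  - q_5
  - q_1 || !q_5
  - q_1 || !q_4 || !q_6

UNSATISFIABLE

Case q_1 = True:
  (!q_1 || !q_6) forces q_6 = False.
  (!q_5 || q_6) forces q_5 = False.
  Clause (q_5) is falsified — contradiction.
Case q_1 = False:
  Clause (q_1) is falsified — contradiction.
Both cases fail, so the formula is unsatisfiable.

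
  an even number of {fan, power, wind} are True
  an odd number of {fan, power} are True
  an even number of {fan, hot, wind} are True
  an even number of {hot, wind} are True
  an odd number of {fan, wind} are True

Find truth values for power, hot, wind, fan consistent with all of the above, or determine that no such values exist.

power = True, hot = True, wind = True, fan = False

{fan, power, wind}: 2 true → even ✓
{fan, power}: 1 true → odd ✓
{fan, hot, wind}: 2 true → even ✓
{hot, wind}: 2 true → even ✓
{fan, wind}: 1 true → odd ✓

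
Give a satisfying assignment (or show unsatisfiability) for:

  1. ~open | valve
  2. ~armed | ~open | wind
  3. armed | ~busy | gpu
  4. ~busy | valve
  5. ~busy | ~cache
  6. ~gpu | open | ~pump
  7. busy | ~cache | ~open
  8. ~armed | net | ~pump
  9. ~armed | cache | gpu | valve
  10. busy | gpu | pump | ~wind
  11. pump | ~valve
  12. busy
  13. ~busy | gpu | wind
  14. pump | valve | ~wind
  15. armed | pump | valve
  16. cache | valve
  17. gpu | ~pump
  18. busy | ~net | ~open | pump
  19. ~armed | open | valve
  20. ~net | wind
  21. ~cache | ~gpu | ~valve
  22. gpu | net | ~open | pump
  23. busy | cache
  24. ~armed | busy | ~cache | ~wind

net: True, cache: False, gpu: True, open: True, pump: True, wind: True, armed: True, valve: True, busy: True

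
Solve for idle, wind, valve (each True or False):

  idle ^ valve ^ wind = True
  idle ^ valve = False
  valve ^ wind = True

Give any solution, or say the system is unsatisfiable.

idle: False, wind: True, valve: False

idle ^ valve ^ wind = F ^ F ^ T = True ✓
idle ^ valve = F ^ F = False ✓
valve ^ wind = F ^ T = True ✓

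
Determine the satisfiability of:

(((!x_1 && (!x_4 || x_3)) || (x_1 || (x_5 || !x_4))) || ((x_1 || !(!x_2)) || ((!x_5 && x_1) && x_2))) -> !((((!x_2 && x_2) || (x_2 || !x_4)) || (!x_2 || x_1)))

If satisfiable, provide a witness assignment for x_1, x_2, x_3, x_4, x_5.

x_1=F; x_2=F; x_3=F; x_4=T; x_5=F

  (((!x_1 && (!x_4 || x_3)) || (x_1 || (x_5 || !x_4))) || ((x_1 || !(!x_2)) || ((!x_5 && x_1) && x_2))) -> !((((!x_2 && x_2) || (x_2 || !x_4)) || (!x_2 || x_1))) = True
    ((!x_1 && (!x_4 || x_3)) || (x_1 || (x_5 || !x_4))) || ((x_1 || !(!x_2)) || ((!x_5 && x_1) && x_2)) = False
      (!x_1 && (!x_4 || x_3)) || (x_1 || (x_5 || !x_4)) = False
        !x_1 && (!x_4 || x_3) = False
          !x_1 = True
          !x_4 || x_3 = False
            !x_4 = False
        x_1 || (x_5 || !x_4) = False
          x_5 || !x_4 = False
            !x_4 = False
      (x_1 || !(!x_2)) || ((!x_5 && x_1) && x_2) = False
        x_1 || !(!x_2) = False
          !(!x_2) = False
            !x_2 = True
        (!x_5 && x_1) && x_2 = False
          !x_5 && x_1 = False
            !x_5 = True
    !((((!x_2 && x_2) || (x_2 || !x_4)) || (!x_2 || x_1))) = False
      ((!x_2 && x_2) || (x_2 || !x_4)) || (!x_2 || x_1) = True
        (!x_2 && x_2) || (x_2 || !x_4) = False
          !x_2 && x_2 = False
            !x_2 = True
          x_2 || !x_4 = False
            !x_4 = False
        !x_2 || x_1 = True
          !x_2 = True
The formula evaluates to True.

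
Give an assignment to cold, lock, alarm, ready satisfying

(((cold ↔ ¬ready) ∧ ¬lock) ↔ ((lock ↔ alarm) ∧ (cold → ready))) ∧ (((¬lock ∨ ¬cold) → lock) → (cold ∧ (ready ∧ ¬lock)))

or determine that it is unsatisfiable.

cold = False, lock = False, alarm = False, ready = True

  ((cold ↔ ¬ready) ∧ ¬lock) ↔ ((lock ↔ alarm) ∧ (cold → ready)) = True
    (cold ↔ ¬ready) ∧ ¬lock = True
      cold ↔ ¬ready = True
        ¬ready = False
      ¬lock = True
    (lock ↔ alarm) ∧ (cold → ready) = True
      lock ↔ alarm = True
      cold → ready = True
  ((¬lock ∨ ¬cold) → lock) → (cold ∧ (ready ∧ ¬lock)) = True
    (¬lock ∨ ¬cold) → lock = False
      ¬lock ∨ ¬cold = True
        ¬lock = True
        ¬cold = True
    cold ∧ (ready ∧ ¬lock) = False
      ready ∧ ¬lock = True
        ¬lock = True
Both conjuncts True, so the formula holds.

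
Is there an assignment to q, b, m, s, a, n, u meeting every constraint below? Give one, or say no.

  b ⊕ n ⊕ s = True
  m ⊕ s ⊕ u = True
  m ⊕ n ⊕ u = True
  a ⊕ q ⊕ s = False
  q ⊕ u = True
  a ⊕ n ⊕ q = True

UNSATISFIABLE

Adding constraints 2, 3, 4, 6 mod 2: every variable appears an even number of times on the left, so the left side is 0.
But the right sides sum to 1 (mod 2). 0 ≠ 1 — the system is inconsistent.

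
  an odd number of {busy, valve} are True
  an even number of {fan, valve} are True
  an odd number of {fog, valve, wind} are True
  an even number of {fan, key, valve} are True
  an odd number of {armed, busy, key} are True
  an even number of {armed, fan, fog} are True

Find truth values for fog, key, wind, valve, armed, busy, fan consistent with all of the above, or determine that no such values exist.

fog = False, key = False, wind = True, valve = False, armed = False, busy = True, fan = False

{busy, valve}: 1 true → odd ✓
{fan, valve}: 0 true → even ✓
{fog, valve, wind}: 1 true → odd ✓
{fan, key, valve}: 0 true → even ✓
{armed, busy, key}: 1 true → odd ✓
{armed, fan, fog}: 0 true → even ✓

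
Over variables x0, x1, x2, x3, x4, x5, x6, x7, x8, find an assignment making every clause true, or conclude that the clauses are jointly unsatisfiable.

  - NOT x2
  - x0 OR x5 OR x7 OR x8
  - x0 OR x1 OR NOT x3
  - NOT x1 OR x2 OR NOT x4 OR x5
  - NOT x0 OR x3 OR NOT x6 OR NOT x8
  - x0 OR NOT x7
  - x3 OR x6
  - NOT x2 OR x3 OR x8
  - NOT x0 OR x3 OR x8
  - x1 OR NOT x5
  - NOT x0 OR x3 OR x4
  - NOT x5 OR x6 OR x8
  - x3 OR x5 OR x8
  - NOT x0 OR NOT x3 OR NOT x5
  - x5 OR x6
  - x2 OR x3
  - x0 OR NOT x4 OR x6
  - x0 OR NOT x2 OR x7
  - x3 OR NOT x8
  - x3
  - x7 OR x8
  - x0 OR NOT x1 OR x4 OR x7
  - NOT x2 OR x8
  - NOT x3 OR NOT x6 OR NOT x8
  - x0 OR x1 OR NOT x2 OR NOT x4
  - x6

x0=T; x1=T; x2=F; x3=T; x4=F; x5=F; x6=T; x7=T; x8=F

Unit clause (NOT x2) forces x2 = False.
In (x2 OR x3) only x3 is left, so x3 = True.
Unit clause (x6) forces x6 = True.
In (NOT x3 OR NOT x6 OR NOT x8) only NOT x8 is left, so x8 = False.
In (x7 OR x8) only x7 is left, so x7 = True.
In (x0 OR NOT x7) only x0 is left, so x0 = True.
In (NOT x0 OR NOT x3 OR NOT x5) only NOT x5 is left, so x5 = False.
Set x1 = True.
  then (NOT x1 OR x2 OR NOT x4 OR x5) forces x4 = False.
All clauses satisfied.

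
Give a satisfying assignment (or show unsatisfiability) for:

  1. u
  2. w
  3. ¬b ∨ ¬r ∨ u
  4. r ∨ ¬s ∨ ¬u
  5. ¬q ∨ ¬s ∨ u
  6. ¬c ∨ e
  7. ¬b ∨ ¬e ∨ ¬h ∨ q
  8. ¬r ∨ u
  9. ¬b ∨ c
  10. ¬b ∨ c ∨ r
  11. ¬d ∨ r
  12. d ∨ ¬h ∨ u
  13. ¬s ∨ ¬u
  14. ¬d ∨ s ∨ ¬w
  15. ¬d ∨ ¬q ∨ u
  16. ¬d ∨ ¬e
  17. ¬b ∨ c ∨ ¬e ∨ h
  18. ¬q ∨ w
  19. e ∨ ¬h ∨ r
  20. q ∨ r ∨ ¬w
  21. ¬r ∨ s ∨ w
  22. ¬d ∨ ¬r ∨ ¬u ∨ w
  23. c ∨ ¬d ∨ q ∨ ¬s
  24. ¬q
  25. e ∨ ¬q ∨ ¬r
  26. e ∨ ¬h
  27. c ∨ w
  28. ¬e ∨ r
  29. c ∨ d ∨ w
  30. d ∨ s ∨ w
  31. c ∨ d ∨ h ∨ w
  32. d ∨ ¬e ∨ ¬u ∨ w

Unit clause (u) forces u = True.
Unit clause (w) forces w = True.
In (¬s ∨ ¬u) only ¬s is left, so s = False.
In (¬d ∨ s ∨ ¬w) only ¬d is left, so d = False.
Unit clause (¬q) forces q = False.
In (q ∨ r ∨ ¬w) only r is left, so r = True.
Set h = True.
  then (e ∨ ¬h) forces e = True.
  then (¬b ∨ ¬e ∨ ¬h ∨ q) forces b = False.
Set c = True.
All clauses satisfied.

h = True; e = True; r = True; w = True; d = False; c = True; s = False; u = True; q = False; b = False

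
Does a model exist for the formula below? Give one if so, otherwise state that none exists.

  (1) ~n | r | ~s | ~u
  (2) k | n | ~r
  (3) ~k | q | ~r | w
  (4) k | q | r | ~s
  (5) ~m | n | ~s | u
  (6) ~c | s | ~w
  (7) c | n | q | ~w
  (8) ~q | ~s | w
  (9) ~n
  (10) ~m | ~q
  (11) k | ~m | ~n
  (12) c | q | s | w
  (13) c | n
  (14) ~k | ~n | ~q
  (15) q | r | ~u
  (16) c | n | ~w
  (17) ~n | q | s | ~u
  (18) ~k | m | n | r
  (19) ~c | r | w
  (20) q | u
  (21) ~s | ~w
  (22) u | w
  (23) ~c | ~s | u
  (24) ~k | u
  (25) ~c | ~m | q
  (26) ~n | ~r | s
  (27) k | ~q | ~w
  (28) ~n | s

Unit clause (~n) forces n = False.
In (c | n) only c is left, so c = True.
Try u = False:
  (q | u) forces q = True.
  (~m | ~q) forces m = False.
  (u | w) forces w = True.
  (~c | s | ~w) forces s = True.
  clause (~s | ~w) is falsified — backtrack.
So u = True.
Set r = True.
  then (k | n | ~r) forces k = True.
Try q = False:
  (~k | q | ~r | w) forces w = True.
  (~c | s | ~w) forces s = True.
  clause (~s | ~w) is falsified — backtrack.
So q = True.
  then (~m | ~q) forces m = False.
Set s = False.
  then (~c | s | ~w) forces w = False.
All clauses satisfied.

u = True, r = True, q = True, m = False, k = True, n = False, s = False, c = True, w = False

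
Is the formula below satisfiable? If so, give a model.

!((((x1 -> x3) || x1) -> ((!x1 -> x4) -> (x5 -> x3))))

x1: False, x3: False, x4: True, x5: True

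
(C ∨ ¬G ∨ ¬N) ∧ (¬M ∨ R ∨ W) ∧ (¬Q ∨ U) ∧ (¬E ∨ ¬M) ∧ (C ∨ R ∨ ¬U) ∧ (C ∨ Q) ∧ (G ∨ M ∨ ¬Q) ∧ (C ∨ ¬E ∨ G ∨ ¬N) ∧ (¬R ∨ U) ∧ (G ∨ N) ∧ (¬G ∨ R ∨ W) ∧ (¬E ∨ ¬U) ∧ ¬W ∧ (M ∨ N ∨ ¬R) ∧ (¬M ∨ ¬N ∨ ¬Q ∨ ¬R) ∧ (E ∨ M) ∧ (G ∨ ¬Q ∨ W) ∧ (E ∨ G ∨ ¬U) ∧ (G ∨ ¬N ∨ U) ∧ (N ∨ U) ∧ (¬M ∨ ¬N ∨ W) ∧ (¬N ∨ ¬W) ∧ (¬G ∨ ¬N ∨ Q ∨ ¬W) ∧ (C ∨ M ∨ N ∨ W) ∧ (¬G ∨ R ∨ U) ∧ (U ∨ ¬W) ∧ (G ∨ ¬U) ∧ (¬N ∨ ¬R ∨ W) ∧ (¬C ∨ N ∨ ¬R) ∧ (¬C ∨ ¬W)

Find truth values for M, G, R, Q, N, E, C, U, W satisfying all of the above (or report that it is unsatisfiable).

M: True, G: True, R: True, Q: True, N: False, E: False, C: False, U: True, W: False

Unit clause (¬W) forces W = False.
Set M = True.
  then (¬M ∨ R ∨ W) forces R = True.
  then (¬E ∨ ¬M) forces E = False.
  then (¬R ∨ U) forces U = True.
  then (E ∨ G ∨ ¬U) forces G = True.
  then (¬M ∨ ¬N ∨ W) forces N = False.
  then (¬C ∨ N ∨ ¬R) forces C = False.
  then (C ∨ Q) forces Q = True.
All clauses satisfied.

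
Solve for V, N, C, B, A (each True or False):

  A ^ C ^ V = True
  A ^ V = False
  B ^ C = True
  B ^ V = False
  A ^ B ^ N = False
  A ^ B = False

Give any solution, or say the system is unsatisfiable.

V = False, N = False, C = True, B = False, A = False

A ^ C ^ V = F ^ T ^ F = True ✓
A ^ V = F ^ F = False ✓
B ^ C = F ^ T = True ✓
B ^ V = F ^ F = False ✓
A ^ B ^ N = F ^ F ^ F = False ✓
A ^ B = F ^ F = False ✓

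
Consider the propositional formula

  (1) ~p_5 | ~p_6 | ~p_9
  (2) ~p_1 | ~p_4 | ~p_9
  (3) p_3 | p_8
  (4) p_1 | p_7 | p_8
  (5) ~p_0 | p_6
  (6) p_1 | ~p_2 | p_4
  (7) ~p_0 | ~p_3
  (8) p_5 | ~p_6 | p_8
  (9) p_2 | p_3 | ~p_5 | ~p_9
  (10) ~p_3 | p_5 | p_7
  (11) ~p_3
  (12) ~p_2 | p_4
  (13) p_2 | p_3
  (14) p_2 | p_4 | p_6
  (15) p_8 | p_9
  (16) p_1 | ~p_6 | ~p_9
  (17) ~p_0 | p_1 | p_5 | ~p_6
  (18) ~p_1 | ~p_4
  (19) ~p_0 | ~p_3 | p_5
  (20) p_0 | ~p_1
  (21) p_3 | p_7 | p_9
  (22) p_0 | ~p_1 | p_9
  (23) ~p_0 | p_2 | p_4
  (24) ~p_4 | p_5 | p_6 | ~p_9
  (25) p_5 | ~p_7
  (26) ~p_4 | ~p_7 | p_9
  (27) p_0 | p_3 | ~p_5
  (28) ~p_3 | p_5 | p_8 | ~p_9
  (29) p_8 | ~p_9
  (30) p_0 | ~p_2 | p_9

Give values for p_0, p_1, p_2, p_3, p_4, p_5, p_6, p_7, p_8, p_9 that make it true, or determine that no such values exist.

UNSATISFIABLE

Case p_3 = True:
  Clause (~p_3) is falsified — contradiction.
Case p_3 = False:
  (p_3 | p_8) forces p_8 = True.
  (p_2 | p_3) forces p_2 = True.
  (~p_2 | p_4) forces p_4 = True.
  (~p_1 | ~p_4) forces p_1 = False.
  If p_9 = True:
    (p_1 | ~p_6 | ~p_9) forces p_6 = False.
    (~p_0 | p_6) forces p_0 = False.
    (~p_4 | p_5 | p_6 | ~p_9) forces p_5 = True.
    clause (p_0 | p_3 | ~p_5) is falsified.
  If p_9 = False:
    (p_3 | p_7 | p_9) forces p_7 = True.
    clause (~p_4 | ~p_7 | p_9) is falsified.
  Every sub-case reaches a contradiction.
Both cases fail, so the formula is unsatisfiable.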